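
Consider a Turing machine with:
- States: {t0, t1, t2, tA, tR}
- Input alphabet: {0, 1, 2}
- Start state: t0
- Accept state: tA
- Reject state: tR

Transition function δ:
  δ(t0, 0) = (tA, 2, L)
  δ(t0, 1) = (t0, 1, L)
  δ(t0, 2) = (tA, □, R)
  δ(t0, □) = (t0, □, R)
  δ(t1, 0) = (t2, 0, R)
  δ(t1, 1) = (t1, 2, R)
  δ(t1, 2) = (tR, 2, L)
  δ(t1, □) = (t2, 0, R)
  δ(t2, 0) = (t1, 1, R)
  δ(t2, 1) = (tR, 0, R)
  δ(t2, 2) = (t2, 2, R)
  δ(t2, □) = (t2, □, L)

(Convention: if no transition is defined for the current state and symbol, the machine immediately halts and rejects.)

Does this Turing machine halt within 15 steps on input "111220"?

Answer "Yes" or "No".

Execution trace:
Initial: [t0]111220
Step 1: δ(t0, 1) = (t0, 1, L) → [t0]□111220
Step 2: δ(t0, □) = (t0, □, R) → □[t0]111220
Step 3: δ(t0, 1) = (t0, 1, L) → [t0]□111220
Step 4: δ(t0, □) = (t0, □, R) → □[t0]111220
Step 5: δ(t0, 1) = (t0, 1, L) → [t0]□111220
Step 6: δ(t0, □) = (t0, □, R) → □[t0]111220
Step 7: δ(t0, 1) = (t0, 1, L) → [t0]□111220
Step 8: δ(t0, □) = (t0, □, R) → □[t0]111220
Step 9: δ(t0, 1) = (t0, 1, L) → [t0]□111220
Step 10: δ(t0, □) = (t0, □, R) → □[t0]111220
Step 11: δ(t0, 1) = (t0, 1, L) → [t0]□111220
Step 12: δ(t0, □) = (t0, □, R) → □[t0]111220
Step 13: δ(t0, 1) = (t0, 1, L) → [t0]□111220
Step 14: δ(t0, □) = (t0, □, R) → □[t0]111220
Step 15: δ(t0, 1) = (t0, 1, L) → [t0]□111220

The machine has not reached a halting state after 15 steps.
The machine did not halt within the 15-step bound.

Answer: No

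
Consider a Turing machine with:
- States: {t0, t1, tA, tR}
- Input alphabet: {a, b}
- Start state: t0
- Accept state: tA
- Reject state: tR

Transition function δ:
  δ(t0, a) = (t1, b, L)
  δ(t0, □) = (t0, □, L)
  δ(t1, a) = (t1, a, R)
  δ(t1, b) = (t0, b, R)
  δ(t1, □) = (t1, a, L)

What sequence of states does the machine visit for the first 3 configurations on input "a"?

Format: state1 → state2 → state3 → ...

Execution trace:
Initial: [t0]a
Step 1: δ(t0, a) = (t1, b, L) → [t1]□b
Step 2: δ(t1, □) = (t1, a, L) → [t1]□ab

State sequence: t0 → t1 → t1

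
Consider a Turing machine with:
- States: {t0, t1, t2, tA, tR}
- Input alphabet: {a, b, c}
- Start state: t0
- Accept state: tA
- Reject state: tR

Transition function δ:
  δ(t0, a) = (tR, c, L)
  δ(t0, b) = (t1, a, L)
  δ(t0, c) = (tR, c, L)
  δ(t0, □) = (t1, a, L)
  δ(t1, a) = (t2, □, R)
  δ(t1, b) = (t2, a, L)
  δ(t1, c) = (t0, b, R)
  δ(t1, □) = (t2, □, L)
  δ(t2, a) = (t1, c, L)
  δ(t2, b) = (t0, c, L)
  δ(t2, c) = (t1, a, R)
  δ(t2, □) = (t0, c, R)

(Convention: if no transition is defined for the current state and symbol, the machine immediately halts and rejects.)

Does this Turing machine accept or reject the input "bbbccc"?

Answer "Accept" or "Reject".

Execution trace:
Initial: [t0]bbbccc
Step 1: δ(t0, b) = (t1, a, L) → [t1]□abbccc
Step 2: δ(t1, □) = (t2, □, L) → [t2]□□abbccc
Step 3: δ(t2, □) = (t0, c, R) → c[t0]□abbccc
Step 4: δ(t0, □) = (t1, a, L) → [t1]caabbccc
Step 5: δ(t1, c) = (t0, b, R) → b[t0]aabbccc
Step 6: δ(t0, a) = (tR, c, L) → [tR]bcabbccc

The machine reaches the reject state tR and halts.

Answer: Reject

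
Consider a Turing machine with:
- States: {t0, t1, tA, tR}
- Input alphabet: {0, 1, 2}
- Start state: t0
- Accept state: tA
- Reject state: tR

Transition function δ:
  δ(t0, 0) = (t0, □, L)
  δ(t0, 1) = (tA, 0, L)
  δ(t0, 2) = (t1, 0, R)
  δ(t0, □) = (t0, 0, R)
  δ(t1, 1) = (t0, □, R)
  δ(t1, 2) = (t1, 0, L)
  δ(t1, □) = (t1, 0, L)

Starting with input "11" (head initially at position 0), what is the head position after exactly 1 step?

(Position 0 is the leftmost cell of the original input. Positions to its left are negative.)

Execution trace (head position shown):
Step 0: [t0]11  (head at position 0)
Step 1: move left → [tA]□01  (head at position -1)

After 1 step, the head is at position -1.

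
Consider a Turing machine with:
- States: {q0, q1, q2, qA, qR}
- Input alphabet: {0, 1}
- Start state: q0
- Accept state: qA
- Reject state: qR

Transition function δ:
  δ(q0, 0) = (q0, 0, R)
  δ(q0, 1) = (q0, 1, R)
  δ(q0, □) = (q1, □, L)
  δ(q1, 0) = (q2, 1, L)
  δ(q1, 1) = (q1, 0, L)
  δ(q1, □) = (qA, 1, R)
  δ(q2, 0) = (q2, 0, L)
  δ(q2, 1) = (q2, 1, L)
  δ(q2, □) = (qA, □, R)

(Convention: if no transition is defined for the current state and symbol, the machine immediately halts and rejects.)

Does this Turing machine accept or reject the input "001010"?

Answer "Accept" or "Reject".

Execution trace:
Initial: [q0]001010
Step 1: δ(q0, 0) = (q0, 0, R) → 0[q0]01010
Step 2: δ(q0, 0) = (q0, 0, R) → 00[q0]1010
Step 3: δ(q0, 1) = (q0, 1, R) → 001[q0]010
Step 4: δ(q0, 0) = (q0, 0, R) → 0010[q0]10
Step 5: δ(q0, 1) = (q0, 1, R) → 00101[q0]0
Step 6: δ(q0, 0) = (q0, 0, R) → 001010[q0]□
Step 7: δ(q0, □) = (q1, □, L) → 00101[q1]0□
Step 8: δ(q1, 0) = (q2, 1, L) → 0010[q2]11□
Step 9: δ(q2, 1) = (q2, 1, L) → 001[q2]011□
Step 10: δ(q2, 0) = (q2, 0, L) → 00[q2]1011□
Step 11: δ(q2, 1) = (q2, 1, L) → 0[q2]01011□
Step 12: δ(q2, 0) = (q2, 0, L) → [q2]001011□
Step 13: δ(q2, 0) = (q2, 0, L) → [q2]□001011□
Step 14: δ(q2, □) = (qA, □, R) → □[qA]001011□

The machine reaches the accept state qA and halts.

Answer: Accept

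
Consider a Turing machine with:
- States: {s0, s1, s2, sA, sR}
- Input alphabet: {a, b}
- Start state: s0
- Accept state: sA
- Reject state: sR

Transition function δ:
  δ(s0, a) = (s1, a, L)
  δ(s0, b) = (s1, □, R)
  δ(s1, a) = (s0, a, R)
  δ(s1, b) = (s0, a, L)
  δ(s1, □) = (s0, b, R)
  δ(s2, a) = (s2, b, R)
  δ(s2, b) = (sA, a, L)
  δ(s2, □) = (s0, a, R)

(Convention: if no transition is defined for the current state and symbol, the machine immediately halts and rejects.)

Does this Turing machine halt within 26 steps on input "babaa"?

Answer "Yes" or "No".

Execution trace:
Initial: [s0]babaa
Step 1: δ(s0, b) = (s1, □, R) → □[s1]abaa
Step 2: δ(s1, a) = (s0, a, R) → □a[s0]baa
Step 3: δ(s0, b) = (s1, □, R) → □a□[s1]aa
Step 4: δ(s1, a) = (s0, a, R) → □a□a[s0]a
Step 5: δ(s0, a) = (s1, a, L) → □a□[s1]aa
Step 6: δ(s1, a) = (s0, a, R) → □a□a[s0]a
Step 7: δ(s0, a) = (s1, a, L) → □a□[s1]aa
Step 8: δ(s1, a) = (s0, a, R) → □a□a[s0]a
Step 9: δ(s0, a) = (s1, a, L) → □a□[s1]aa
Step 10: δ(s1, a) = (s0, a, R) → □a□a[s0]a
Step 11: δ(s0, a) = (s1, a, L) → □a□[s1]aa
Step 12: δ(s1, a) = (s0, a, R) → □a□a[s0]a
Step 13: δ(s0, a) = (s1, a, L) → □a□[s1]aa
Step 14: δ(s1, a) = (s0, a, R) → □a□a[s0]a
Step 15: δ(s0, a) = (s1, a, L) → □a□[s1]aa
Step 16: δ(s1, a) = (s0, a, R) → □a□a[s0]a
Step 17: δ(s0, a) = (s1, a, L) → □a□[s1]aa
Step 18: δ(s1, a) = (s0, a, R) → □a□a[s0]a
Step 19: δ(s0, a) = (s1, a, L) → □a□[s1]aa
Step 20: δ(s1, a) = (s0, a, R) → □a□a[s0]a
Step 21: δ(s0, a) = (s1, a, L) → □a□[s1]aa
Step 22: δ(s1, a) = (s0, a, R) → □a□a[s0]a
Step 23: δ(s0, a) = (s1, a, L) → □a□[s1]aa
Step 24: δ(s1, a) = (s0, a, R) → □a□a[s0]a
Step 25: δ(s0, a) = (s1, a, L) → □a□[s1]aa
Step 26: δ(s1, a) = (s0, a, R) → □a□a[s0]a

The machine has not reached a halting state after 26 steps.
The machine did not halt within the 26-step bound.

Answer: No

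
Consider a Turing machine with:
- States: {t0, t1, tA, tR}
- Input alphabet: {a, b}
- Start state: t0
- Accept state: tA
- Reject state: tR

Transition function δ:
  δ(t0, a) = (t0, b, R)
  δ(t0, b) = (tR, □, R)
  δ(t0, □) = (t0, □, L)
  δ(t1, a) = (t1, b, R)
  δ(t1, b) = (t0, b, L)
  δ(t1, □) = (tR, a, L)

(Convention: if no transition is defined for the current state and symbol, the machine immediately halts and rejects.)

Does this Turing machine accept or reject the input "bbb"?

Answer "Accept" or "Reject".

Execution trace:
Initial: [t0]bbb
Step 1: δ(t0, b) = (tR, □, R) → □[tR]bb

The machine reaches the reject state tR and halts.

Answer: Reject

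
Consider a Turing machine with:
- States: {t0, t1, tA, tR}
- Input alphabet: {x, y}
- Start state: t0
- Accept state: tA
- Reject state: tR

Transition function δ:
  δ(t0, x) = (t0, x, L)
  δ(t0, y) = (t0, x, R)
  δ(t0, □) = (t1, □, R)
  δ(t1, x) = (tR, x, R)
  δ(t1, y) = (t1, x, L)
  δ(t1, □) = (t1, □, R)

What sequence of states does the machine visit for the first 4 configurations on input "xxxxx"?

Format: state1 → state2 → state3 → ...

Execution trace:
Initial: [t0]xxxxx
Step 1: δ(t0, x) = (t0, x, L) → [t0]□xxxxx
Step 2: δ(t0, □) = (t1, □, R) → □[t1]xxxxx
Step 3: δ(t1, x) = (tR, x, R) → □x[tR]xxxx

The machine reaches the reject state tR and halts.

State sequence: t0 → t0 → t1 → tR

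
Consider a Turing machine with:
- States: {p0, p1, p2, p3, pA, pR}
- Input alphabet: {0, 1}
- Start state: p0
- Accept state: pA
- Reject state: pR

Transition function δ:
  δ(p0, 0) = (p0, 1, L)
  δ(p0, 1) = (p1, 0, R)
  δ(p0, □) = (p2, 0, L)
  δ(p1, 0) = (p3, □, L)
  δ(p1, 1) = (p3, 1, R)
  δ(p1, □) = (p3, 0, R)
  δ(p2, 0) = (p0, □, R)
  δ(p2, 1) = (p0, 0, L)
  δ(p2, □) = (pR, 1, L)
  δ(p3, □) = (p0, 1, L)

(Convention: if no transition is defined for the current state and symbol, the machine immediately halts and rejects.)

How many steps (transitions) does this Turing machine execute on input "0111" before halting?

Execution trace:
Initial: [p0]0111
Step 1: δ(p0, 0) = (p0, 1, L) → [p0]□1111
Step 2: δ(p0, □) = (p2, 0, L) → [p2]□01111
Step 3: δ(p2, □) = (pR, 1, L) → [pR]□101111

The machine reaches the reject state pR and halts.

The machine executed 3 steps before halting.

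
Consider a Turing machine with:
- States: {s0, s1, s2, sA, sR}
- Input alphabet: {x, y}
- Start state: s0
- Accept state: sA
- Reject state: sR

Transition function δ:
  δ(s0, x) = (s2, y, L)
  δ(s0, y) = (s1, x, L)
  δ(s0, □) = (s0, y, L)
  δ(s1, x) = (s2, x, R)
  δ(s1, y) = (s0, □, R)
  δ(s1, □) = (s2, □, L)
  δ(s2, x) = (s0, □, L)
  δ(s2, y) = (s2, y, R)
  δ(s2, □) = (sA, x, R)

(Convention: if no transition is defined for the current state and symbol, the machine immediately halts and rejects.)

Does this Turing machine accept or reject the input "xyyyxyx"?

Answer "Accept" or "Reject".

Execution trace:
Initial: [s0]xyyyxyx
Step 1: δ(s0, x) = (s2, y, L) → [s2]□yyyyxyx
Step 2: δ(s2, □) = (sA, x, R) → x[sA]yyyyxyx

The machine reaches the accept state sA and halts.

Answer: Accept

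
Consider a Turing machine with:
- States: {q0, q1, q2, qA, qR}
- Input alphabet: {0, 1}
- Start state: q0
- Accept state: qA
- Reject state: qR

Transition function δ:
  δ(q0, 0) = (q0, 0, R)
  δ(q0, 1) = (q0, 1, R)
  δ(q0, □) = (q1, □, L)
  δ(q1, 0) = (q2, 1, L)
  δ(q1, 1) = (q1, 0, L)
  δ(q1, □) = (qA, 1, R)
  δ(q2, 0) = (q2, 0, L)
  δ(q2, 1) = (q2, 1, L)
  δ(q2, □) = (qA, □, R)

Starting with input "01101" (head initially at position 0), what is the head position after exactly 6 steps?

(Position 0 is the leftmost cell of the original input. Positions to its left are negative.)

Execution trace (head position shown):
Step 0: [q0]01101  (head at position 0)
Step 1: move right → 0[q0]1101  (head at position 1)
Step 2: move right → 01[q0]101  (head at position 2)
Step 3: move right → 011[q0]01  (head at position 3)
Step 4: move right → 0110[q0]1  (head at position 4)
Step 5: move right → 01101[q0]□  (head at position 5)
Step 6: move left → 0110[q1]1□  (head at position 4)

After 6 steps, the head is at position 4.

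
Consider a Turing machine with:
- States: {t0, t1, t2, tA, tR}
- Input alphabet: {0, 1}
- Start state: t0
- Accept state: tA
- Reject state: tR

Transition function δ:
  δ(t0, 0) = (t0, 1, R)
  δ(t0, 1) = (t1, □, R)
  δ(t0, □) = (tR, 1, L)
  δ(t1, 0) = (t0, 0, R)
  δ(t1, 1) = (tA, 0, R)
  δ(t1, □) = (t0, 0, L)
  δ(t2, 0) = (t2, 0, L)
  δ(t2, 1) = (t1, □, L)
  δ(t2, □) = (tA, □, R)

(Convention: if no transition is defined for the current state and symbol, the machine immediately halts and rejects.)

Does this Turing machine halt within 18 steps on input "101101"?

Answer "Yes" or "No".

Execution trace:
Initial: [t0]101101
Step 1: δ(t0, 1) = (t1, □, R) → □[t1]01101
Step 2: δ(t1, 0) = (t0, 0, R) → □0[t0]1101
Step 3: δ(t0, 1) = (t1, □, R) → □0□[t1]101
Step 4: δ(t1, 1) = (tA, 0, R) → □0□0[tA]01

The machine reaches the accept state tA and halts.
The machine halted after 4 steps (within the 18-step bound).

Answer: Yes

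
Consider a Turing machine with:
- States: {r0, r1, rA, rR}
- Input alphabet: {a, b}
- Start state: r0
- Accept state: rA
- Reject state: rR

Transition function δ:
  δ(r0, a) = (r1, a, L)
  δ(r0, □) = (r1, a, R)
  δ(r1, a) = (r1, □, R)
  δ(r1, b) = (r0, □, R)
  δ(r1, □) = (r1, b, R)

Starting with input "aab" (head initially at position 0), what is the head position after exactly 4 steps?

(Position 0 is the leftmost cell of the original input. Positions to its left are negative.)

Execution trace (head position shown):
Step 0: [r0]aab  (head at position 0)
Step 1: move left → [r1]□aab  (head at position -1)
Step 2: move right → b[r1]aab  (head at position 0)
Step 3: move right → b□[r1]ab  (head at position 1)
Step 4: move right → b□□[r1]b  (head at position 2)

After 4 steps, the head is at position 2.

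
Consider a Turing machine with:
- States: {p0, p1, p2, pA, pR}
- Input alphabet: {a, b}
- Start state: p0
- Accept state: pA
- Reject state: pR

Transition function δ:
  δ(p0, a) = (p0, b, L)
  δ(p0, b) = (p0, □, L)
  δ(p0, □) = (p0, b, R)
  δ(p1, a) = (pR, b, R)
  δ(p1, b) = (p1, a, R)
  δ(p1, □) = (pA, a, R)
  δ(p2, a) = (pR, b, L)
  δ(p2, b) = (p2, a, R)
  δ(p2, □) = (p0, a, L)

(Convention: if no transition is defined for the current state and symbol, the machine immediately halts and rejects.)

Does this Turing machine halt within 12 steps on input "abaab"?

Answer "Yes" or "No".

Execution trace:
Initial: [p0]abaab
Step 1: δ(p0, a) = (p0, b, L) → [p0]□bbaab
Step 2: δ(p0, □) = (p0, b, R) → b[p0]bbaab
Step 3: δ(p0, b) = (p0, □, L) → [p0]b□baab
Step 4: δ(p0, b) = (p0, □, L) → [p0]□□□baab
Step 5: δ(p0, □) = (p0, b, R) → b[p0]□□baab
Step 6: δ(p0, □) = (p0, b, R) → bb[p0]□baab
Step 7: δ(p0, □) = (p0, b, R) → bbb[p0]baab
Step 8: δ(p0, b) = (p0, □, L) → bb[p0]b□aab
Step 9: δ(p0, b) = (p0, □, L) → b[p0]b□□aab
Step 10: δ(p0, b) = (p0, □, L) → [p0]b□□□aab
Step 11: δ(p0, b) = (p0, □, L) → [p0]□□□□□aab
Step 12: δ(p0, □) = (p0, b, R) → b[p0]□□□□aab

The machine has not reached a halting state after 12 steps.
The machine did not halt within the 12-step bound.

Answer: No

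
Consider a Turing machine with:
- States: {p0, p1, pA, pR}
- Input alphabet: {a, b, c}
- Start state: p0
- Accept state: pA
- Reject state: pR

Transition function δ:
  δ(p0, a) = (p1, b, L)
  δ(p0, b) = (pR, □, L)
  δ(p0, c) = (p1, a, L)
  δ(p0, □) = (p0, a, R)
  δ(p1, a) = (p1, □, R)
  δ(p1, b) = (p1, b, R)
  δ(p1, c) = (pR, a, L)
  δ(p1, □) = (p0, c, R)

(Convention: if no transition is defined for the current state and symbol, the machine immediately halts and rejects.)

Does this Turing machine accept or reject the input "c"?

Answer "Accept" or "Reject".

Execution trace:
Initial: [p0]c
Step 1: δ(p0, c) = (p1, a, L) → [p1]□a
Step 2: δ(p1, □) = (p0, c, R) → c[p0]a
Step 3: δ(p0, a) = (p1, b, L) → [p1]cb
Step 4: δ(p1, c) = (pR, a, L) → [pR]□ab

The machine reaches the reject state pR and halts.

Answer: Reject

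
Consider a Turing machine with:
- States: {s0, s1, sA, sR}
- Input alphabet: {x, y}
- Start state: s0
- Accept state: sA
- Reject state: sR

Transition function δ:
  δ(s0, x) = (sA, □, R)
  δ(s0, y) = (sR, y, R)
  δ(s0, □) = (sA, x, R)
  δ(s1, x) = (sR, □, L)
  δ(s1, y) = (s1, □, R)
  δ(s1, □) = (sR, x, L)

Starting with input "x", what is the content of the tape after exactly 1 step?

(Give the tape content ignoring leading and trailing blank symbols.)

Execution trace:
Initial: [s0]x
Step 1: δ(s0, x) = (sA, □, R) → □[sA]□

The machine reaches the accept state sA and halts.

After 1 step, the tape (ignoring leading/trailing blanks) is: □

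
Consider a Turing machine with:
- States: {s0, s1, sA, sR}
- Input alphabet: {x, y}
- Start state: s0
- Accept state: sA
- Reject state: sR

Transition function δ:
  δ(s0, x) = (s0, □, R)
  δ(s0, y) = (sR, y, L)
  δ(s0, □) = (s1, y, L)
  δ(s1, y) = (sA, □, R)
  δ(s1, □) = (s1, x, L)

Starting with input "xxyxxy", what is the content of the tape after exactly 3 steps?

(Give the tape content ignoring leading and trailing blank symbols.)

Execution trace:
Initial: [s0]xxyxxy
Step 1: δ(s0, x) = (s0, □, R) → □[s0]xyxxy
Step 2: δ(s0, x) = (s0, □, R) → □□[s0]yxxy
Step 3: δ(s0, y) = (sR, y, L) → □[sR]□yxxy

The machine reaches the reject state sR and halts.

After 3 steps, the tape (ignoring leading/trailing blanks) is: yxxy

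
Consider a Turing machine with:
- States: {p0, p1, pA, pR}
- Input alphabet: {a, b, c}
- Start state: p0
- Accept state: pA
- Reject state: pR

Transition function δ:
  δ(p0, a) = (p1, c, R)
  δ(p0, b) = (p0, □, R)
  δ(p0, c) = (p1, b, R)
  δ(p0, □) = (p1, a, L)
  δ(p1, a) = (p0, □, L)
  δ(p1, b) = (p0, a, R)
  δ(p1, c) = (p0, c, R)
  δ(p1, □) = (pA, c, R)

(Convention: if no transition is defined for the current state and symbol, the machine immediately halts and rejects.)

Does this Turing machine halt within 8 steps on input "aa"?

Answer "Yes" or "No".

Execution trace:
Initial: [p0]aa
Step 1: δ(p0, a) = (p1, c, R) → c[p1]a
Step 2: δ(p1, a) = (p0, □, L) → [p0]c□
Step 3: δ(p0, c) = (p1, b, R) → b[p1]□
Step 4: δ(p1, □) = (pA, c, R) → bc[pA]□

The machine reaches the accept state pA and halts.
The machine halted after 4 steps (within the 8-step bound).

Answer: Yes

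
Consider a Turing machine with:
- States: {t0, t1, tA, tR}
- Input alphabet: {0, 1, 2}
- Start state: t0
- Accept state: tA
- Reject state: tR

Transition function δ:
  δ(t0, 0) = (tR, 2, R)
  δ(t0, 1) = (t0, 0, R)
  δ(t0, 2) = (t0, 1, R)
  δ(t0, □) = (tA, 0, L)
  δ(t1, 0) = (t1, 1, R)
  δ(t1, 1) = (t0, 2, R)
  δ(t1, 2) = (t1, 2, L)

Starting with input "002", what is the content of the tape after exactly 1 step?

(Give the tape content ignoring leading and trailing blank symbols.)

Execution trace:
Initial: [t0]002
Step 1: δ(t0, 0) = (tR, 2, R) → 2[tR]02

The machine reaches the reject state tR and halts.

After 1 step, the tape (ignoring leading/trailing blanks) is: 202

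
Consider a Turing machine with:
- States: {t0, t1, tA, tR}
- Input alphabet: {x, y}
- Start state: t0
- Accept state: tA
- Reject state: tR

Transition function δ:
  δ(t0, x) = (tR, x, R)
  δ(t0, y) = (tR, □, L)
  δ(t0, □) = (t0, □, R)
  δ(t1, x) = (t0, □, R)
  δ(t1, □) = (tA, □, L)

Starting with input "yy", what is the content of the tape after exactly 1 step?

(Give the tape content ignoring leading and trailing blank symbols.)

Execution trace:
Initial: [t0]yy
Step 1: δ(t0, y) = (tR, □, L) → [tR]□□y

The machine reaches the reject state tR and halts.

After 1 step, the tape (ignoring leading/trailing blanks) is: y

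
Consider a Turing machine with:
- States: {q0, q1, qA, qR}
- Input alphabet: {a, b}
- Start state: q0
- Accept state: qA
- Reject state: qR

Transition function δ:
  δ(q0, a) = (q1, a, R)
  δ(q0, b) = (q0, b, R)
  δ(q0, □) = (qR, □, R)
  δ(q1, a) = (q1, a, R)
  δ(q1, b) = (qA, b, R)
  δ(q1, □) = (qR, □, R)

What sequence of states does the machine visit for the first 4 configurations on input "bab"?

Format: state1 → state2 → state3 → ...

Execution trace:
Initial: [q0]bab
Step 1: δ(q0, b) = (q0, b, R) → b[q0]ab
Step 2: δ(q0, a) = (q1, a, R) → ba[q1]b
Step 3: δ(q1, b) = (qA, b, R) → bab[qA]□

The machine reaches the accept state qA and halts.

State sequence: q0 → q0 → q1 → qA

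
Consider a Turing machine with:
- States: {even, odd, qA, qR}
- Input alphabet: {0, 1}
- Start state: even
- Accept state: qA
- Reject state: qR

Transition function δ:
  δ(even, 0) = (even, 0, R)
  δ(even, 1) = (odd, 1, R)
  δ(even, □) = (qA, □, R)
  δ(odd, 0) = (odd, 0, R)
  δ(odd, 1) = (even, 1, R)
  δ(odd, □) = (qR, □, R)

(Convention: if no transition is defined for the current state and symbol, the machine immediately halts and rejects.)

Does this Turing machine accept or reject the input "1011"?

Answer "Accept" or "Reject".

Execution trace:
Initial: [even]1011
Step 1: δ(even, 1) = (odd, 1, R) → 1[odd]011
Step 2: δ(odd, 0) = (odd, 0, R) → 10[odd]11
Step 3: δ(odd, 1) = (even, 1, R) → 101[even]1
Step 4: δ(even, 1) = (odd, 1, R) → 1011[odd]□
Step 5: δ(odd, □) = (qR, □, R) → 1011□[qR]□

The machine reaches the reject state qR and halts.

Answer: Reject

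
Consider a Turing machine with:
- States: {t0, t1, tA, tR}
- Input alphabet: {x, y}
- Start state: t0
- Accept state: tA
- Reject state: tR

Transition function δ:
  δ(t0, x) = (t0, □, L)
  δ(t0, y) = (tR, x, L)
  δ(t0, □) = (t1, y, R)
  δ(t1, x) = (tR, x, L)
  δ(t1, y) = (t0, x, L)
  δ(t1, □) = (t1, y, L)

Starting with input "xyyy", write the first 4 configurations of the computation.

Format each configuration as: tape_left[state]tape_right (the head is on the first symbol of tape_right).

Transitions applied:
Step 1: δ(t0, x) = (t0, □, L)
Step 2: δ(t0, □) = (t1, y, R)
Step 3: δ(t1, □) = (t1, y, L)

The first 4 configurations are:
[t0]xyyy ⊢ [t0]□□yyy ⊢ y[t1]□yyy ⊢ [t1]yyyyy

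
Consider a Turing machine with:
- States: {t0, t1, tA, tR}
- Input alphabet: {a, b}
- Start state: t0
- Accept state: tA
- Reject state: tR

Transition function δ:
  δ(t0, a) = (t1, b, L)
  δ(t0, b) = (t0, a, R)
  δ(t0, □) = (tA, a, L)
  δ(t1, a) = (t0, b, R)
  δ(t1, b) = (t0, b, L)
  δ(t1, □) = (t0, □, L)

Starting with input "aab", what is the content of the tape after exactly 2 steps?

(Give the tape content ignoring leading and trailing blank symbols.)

Execution trace:
Initial: [t0]aab
Step 1: δ(t0, a) = (t1, b, L) → [t1]□bab
Step 2: δ(t1, □) = (t0, □, L) → [t0]□□bab

After 2 steps, the tape (ignoring leading/trailing blanks) is: bab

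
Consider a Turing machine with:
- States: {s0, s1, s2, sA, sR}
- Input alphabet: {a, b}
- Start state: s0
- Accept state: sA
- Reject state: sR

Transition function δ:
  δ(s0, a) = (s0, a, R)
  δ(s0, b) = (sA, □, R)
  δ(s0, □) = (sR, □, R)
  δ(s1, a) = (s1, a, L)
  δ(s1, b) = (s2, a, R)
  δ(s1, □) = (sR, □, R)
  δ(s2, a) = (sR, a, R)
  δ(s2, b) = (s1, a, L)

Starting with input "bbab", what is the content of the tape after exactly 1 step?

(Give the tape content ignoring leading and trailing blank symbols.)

Execution trace:
Initial: [s0]bbab
Step 1: δ(s0, b) = (sA, □, R) → □[sA]bab

The machine reaches the accept state sA and halts.

After 1 step, the tape (ignoring leading/trailing blanks) is: bab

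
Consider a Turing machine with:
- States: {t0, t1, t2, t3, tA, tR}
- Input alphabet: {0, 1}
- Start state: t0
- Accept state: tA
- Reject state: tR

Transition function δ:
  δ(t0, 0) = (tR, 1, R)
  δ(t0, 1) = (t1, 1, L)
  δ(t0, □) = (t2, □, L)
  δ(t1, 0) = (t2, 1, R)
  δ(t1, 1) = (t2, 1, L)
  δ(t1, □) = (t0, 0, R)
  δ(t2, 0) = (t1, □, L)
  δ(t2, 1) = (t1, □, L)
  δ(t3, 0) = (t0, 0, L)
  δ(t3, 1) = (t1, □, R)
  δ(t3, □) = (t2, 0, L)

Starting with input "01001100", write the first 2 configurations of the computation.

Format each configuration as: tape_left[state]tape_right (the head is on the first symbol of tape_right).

Transitions applied:
Step 1: δ(t0, 0) = (tR, 1, R)

The first 2 configurations are:
[t0]01001100 ⊢ 1[tR]1001100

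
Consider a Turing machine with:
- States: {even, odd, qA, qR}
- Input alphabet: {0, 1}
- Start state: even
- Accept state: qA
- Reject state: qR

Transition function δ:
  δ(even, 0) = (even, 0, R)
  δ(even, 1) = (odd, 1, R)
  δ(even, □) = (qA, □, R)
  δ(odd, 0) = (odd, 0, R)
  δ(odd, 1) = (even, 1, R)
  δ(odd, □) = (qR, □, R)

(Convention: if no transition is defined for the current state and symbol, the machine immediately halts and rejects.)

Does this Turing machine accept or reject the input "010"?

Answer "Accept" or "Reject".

Execution trace:
Initial: [even]010
Step 1: δ(even, 0) = (even, 0, R) → 0[even]10
Step 2: δ(even, 1) = (odd, 1, R) → 01[odd]0
Step 3: δ(odd, 0) = (odd, 0, R) → 010[odd]□
Step 4: δ(odd, □) = (qR, □, R) → 010□[qR]□

The machine reaches the reject state qR and halts.

Answer: Reject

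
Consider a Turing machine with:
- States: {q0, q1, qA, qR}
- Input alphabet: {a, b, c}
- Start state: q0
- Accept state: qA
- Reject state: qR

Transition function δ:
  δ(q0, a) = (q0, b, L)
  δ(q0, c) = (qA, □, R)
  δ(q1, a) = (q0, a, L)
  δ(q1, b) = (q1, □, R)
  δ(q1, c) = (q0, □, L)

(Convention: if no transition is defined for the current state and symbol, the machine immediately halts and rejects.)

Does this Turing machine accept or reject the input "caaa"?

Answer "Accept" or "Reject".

Execution trace:
Initial: [q0]caaa
Step 1: δ(q0, c) = (qA, □, R) → □[qA]aaa

The machine reaches the accept state qA and halts.

Answer: Accept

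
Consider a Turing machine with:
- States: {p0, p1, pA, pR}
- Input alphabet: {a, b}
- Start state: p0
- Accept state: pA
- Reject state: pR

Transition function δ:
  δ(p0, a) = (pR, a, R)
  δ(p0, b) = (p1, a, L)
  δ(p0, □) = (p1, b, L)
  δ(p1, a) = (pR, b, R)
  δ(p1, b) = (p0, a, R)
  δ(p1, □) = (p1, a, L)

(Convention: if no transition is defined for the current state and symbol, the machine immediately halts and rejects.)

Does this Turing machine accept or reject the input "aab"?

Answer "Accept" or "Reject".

Execution trace:
Initial: [p0]aab
Step 1: δ(p0, a) = (pR, a, R) → a[pR]ab

The machine reaches the reject state pR and halts.

Answer: Reject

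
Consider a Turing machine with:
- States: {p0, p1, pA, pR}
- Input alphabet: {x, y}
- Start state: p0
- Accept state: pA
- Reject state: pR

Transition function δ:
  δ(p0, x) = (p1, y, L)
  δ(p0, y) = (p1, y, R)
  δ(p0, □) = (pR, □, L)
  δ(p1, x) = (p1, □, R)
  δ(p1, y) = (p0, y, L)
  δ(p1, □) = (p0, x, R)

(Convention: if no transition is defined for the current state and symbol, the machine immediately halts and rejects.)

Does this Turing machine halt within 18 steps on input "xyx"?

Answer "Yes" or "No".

Execution trace:
Initial: [p0]xyx
Step 1: δ(p0, x) = (p1, y, L) → [p1]□yyx
Step 2: δ(p1, □) = (p0, x, R) → x[p0]yyx
Step 3: δ(p0, y) = (p1, y, R) → xy[p1]yx
Step 4: δ(p1, y) = (p0, y, L) → x[p0]yyx
Step 5: δ(p0, y) = (p1, y, R) → xy[p1]yx
Step 6: δ(p1, y) = (p0, y, L) → x[p0]yyx
Step 7: δ(p0, y) = (p1, y, R) → xy[p1]yx
Step 8: δ(p1, y) = (p0, y, L) → x[p0]yyx
Step 9: δ(p0, y) = (p1, y, R) → xy[p1]yx
Step 10: δ(p1, y) = (p0, y, L) → x[p0]yyx
Step 11: δ(p0, y) = (p1, y, R) → xy[p1]yx
Step 12: δ(p1, y) = (p0, y, L) → x[p0]yyx
Step 13: δ(p0, y) = (p1, y, R) → xy[p1]yx
Step 14: δ(p1, y) = (p0, y, L) → x[p0]yyx
Step 15: δ(p0, y) = (p1, y, R) → xy[p1]yx
Step 16: δ(p1, y) = (p0, y, L) → x[p0]yyx
Step 17: δ(p0, y) = (p1, y, R) → xy[p1]yx
Step 18: δ(p1, y) = (p0, y, L) → x[p0]yyx

The machine has not reached a halting state after 18 steps.
The machine did not halt within the 18-step bound.

Answer: No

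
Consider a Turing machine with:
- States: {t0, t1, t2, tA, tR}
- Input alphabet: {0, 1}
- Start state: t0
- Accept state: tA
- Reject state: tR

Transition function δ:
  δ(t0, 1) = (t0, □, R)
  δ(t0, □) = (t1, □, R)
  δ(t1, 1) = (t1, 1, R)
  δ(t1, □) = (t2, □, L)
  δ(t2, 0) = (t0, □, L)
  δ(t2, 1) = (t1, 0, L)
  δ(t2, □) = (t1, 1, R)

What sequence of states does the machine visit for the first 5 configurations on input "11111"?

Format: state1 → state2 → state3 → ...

Execution trace:
Initial: [t0]11111
Step 1: δ(t0, 1) = (t0, □, R) → □[t0]1111
Step 2: δ(t0, 1) = (t0, □, R) → □□[t0]111
Step 3: δ(t0, 1) = (t0, □, R) → □□□[t0]11
Step 4: δ(t0, 1) = (t0, □, R) → □□□□[t0]1

State sequence: t0 → t0 → t0 → t0 → t0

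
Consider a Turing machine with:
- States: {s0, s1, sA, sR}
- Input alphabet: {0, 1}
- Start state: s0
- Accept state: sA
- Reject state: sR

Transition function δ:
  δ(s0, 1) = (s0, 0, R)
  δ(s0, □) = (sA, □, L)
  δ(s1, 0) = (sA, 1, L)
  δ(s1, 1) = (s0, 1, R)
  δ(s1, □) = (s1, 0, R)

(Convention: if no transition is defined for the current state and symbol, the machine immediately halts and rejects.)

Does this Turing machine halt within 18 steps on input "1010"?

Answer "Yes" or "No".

Execution trace:
Initial: [s0]1010
Step 1: δ(s0, 1) = (s0, 0, R) → 0[s0]010

No transition is defined for δ(s0, 0). By convention the machine halts and rejects.
The machine halted after 1 step (within the 18-step bound).

Answer: Yes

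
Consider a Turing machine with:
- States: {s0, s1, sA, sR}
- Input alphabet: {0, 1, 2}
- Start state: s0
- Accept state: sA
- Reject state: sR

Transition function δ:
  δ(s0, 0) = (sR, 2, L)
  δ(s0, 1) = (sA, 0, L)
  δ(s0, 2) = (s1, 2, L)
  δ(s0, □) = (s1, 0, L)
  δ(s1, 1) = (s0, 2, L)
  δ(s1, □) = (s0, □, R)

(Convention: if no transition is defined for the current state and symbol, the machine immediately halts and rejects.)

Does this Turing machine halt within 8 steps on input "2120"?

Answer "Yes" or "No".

Execution trace:
Initial: [s0]2120
Step 1: δ(s0, 2) = (s1, 2, L) → [s1]□2120
Step 2: δ(s1, □) = (s0, □, R) → □[s0]2120
Step 3: δ(s0, 2) = (s1, 2, L) → [s1]□2120
Step 4: δ(s1, □) = (s0, □, R) → □[s0]2120
Step 5: δ(s0, 2) = (s1, 2, L) → [s1]□2120
Step 6: δ(s1, □) = (s0, □, R) → □[s0]2120
Step 7: δ(s0, 2) = (s1, 2, L) → [s1]□2120
Step 8: δ(s1, □) = (s0, □, R) → □[s0]2120

The machine has not reached a halting state after 8 steps.
The machine did not halt within the 8-step bound.

Answer: No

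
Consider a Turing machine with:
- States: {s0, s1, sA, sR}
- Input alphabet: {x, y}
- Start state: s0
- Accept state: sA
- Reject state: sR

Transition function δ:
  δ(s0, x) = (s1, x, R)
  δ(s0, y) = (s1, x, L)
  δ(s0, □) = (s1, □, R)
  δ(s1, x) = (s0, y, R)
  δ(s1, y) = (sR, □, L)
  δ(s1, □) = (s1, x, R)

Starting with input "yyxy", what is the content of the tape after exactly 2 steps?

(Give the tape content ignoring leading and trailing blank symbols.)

Execution trace:
Initial: [s0]yyxy
Step 1: δ(s0, y) = (s1, x, L) → [s1]□xyxy
Step 2: δ(s1, □) = (s1, x, R) → x[s1]xyxy

After 2 steps, the tape (ignoring leading/trailing blanks) is: xxyxy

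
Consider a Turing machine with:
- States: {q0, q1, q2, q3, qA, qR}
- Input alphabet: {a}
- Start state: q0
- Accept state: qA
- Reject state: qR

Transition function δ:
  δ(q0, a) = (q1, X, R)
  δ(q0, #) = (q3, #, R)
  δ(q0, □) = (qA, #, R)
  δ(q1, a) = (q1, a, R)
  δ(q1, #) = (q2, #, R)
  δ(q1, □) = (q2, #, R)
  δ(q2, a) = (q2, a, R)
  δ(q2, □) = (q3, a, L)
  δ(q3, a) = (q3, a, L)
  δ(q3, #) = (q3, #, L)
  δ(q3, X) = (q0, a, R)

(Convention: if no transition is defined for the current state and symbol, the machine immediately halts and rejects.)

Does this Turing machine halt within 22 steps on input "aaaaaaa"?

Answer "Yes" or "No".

Execution trace:
Initial: [q0]aaaaaaa
Step 1: δ(q0, a) = (q1, X, R) → X[q1]aaaaaa
Step 2: δ(q1, a) = (q1, a, R) → Xa[q1]aaaaa
Step 3: δ(q1, a) = (q1, a, R) → Xaa[q1]aaaa
Step 4: δ(q1, a) = (q1, a, R) → Xaaa[q1]aaa
Step 5: δ(q1, a) = (q1, a, R) → Xaaaa[q1]aa
Step 6: δ(q1, a) = (q1, a, R) → Xaaaaa[q1]a
Step 7: δ(q1, a) = (q1, a, R) → Xaaaaaa[q1]□
Step 8: δ(q1, □) = (q2, #, R) → Xaaaaaa#[q2]□
Step 9: δ(q2, □) = (q3, a, L) → Xaaaaaa[q3]#a
Step 10: δ(q3, #) = (q3, #, L) → Xaaaaa[q3]a#a
Step 11: δ(q3, a) = (q3, a, L) → Xaaaa[q3]aa#a
Step 12: δ(q3, a) = (q3, a, L) → Xaaa[q3]aaa#a
Step 13: δ(q3, a) = (q3, a, L) → Xaa[q3]aaaa#a
Step 14: δ(q3, a) = (q3, a, L) → Xa[q3]aaaaa#a
Step 15: δ(q3, a) = (q3, a, L) → X[q3]aaaaaa#a
Step 16: δ(q3, a) = (q3, a, L) → [q3]Xaaaaaa#a
Step 17: δ(q3, X) = (q0, a, R) → a[q0]aaaaaa#a
Step 18: δ(q0, a) = (q1, X, R) → aX[q1]aaaaa#a
Step 19: δ(q1, a) = (q1, a, R) → aXa[q1]aaaa#a
Step 20: δ(q1, a) = (q1, a, R) → aXaa[q1]aaa#a
Step 21: δ(q1, a) = (q1, a, R) → aXaaa[q1]aa#a
Step 22: δ(q1, a) = (q1, a, R) → aXaaaa[q1]a#a

The machine has not reached a halting state after 22 steps.
The machine did not halt within the 22-step bound.

Answer: No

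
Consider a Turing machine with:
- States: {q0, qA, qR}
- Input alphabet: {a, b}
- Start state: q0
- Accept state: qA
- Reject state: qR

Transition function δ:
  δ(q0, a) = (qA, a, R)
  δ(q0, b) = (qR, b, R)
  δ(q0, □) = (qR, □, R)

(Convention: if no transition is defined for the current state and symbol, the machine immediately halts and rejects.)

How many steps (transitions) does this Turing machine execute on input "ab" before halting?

Execution trace:
Initial: [q0]ab
Step 1: δ(q0, a) = (qA, a, R) → a[qA]b

The machine reaches the accept state qA and halts.

The machine executed 1 step before halting.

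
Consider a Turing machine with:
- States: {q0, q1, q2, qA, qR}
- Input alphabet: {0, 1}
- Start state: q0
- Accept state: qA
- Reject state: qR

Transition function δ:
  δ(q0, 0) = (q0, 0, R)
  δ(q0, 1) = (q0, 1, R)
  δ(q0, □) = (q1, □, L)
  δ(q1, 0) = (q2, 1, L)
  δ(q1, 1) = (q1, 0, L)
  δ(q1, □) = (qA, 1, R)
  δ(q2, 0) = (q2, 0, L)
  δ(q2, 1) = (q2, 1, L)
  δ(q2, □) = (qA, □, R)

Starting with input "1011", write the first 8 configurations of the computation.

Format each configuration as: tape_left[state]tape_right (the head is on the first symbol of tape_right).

Transitions applied:
Step 1: δ(q0, 1) = (q0, 1, R)
Step 2: δ(q0, 0) = (q0, 0, R)
Step 3: δ(q0, 1) = (q0, 1, R)
Step 4: δ(q0, 1) = (q0, 1, R)
Step 5: δ(q0, □) = (q1, □, L)
Step 6: δ(q1, 1) = (q1, 0, L)
Step 7: δ(q1, 1) = (q1, 0, L)

The first 8 configurations are:
[q0]1011 ⊢ 1[q0]011 ⊢ 10[q0]11 ⊢ 101[q0]1 ⊢ 1011[q0]□ ⊢ 101[q1]1□ ⊢ 10[q1]10□ ⊢ 1[q1]000□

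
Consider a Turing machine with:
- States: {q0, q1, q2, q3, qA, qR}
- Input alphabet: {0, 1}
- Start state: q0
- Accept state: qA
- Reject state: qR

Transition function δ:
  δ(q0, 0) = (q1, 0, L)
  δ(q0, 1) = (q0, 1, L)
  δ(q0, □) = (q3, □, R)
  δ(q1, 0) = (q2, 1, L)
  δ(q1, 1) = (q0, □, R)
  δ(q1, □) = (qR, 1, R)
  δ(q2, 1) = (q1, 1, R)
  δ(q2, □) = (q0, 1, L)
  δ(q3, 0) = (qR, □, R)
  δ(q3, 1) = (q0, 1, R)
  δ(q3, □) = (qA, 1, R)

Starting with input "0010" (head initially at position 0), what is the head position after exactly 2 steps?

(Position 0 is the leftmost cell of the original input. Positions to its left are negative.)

Execution trace (head position shown):
Step 0: [q0]0010  (head at position 0)
Step 1: move left → [q1]□0010  (head at position -1)
Step 2: move right → 1[qR]0010  (head at position 0)

After 2 steps, the head is at position 0.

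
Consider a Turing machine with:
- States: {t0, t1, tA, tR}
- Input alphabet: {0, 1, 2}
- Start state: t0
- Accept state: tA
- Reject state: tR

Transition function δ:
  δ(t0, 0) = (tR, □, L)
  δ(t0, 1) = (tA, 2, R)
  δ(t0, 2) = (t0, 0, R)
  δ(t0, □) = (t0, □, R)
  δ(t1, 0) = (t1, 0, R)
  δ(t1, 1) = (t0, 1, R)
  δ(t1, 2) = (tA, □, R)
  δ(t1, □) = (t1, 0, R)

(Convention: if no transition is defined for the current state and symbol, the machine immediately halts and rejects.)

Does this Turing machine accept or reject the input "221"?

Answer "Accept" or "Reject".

Execution trace:
Initial: [t0]221
Step 1: δ(t0, 2) = (t0, 0, R) → 0[t0]21
Step 2: δ(t0, 2) = (t0, 0, R) → 00[t0]1
Step 3: δ(t0, 1) = (tA, 2, R) → 002[tA]□

The machine reaches the accept state tA and halts.

Answer: Accept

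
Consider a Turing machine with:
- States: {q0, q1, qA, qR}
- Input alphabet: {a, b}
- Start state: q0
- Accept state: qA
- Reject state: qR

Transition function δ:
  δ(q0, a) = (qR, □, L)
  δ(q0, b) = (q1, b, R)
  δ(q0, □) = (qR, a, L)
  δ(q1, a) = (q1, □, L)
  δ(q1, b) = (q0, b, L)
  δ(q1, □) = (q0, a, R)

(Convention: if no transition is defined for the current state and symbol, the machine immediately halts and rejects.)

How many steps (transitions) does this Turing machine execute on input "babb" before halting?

Execution trace:
Initial: [q0]babb
Step 1: δ(q0, b) = (q1, b, R) → b[q1]abb
Step 2: δ(q1, a) = (q1, □, L) → [q1]b□bb
Step 3: δ(q1, b) = (q0, b, L) → [q0]□b□bb
Step 4: δ(q0, □) = (qR, a, L) → [qR]□ab□bb

The machine reaches the reject state qR and halts.

The machine executed 4 steps before halting.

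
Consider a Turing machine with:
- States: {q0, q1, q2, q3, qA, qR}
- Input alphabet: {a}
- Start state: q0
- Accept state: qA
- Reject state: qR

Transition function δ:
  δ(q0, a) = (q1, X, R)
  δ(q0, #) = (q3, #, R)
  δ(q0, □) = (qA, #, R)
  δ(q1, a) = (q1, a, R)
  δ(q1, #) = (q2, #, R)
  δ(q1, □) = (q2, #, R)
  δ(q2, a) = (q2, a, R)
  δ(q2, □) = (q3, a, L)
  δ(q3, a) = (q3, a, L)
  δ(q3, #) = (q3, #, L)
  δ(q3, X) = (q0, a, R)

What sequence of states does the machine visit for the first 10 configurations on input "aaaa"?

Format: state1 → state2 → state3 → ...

Execution trace:
Initial: [q0]aaaa
Step 1: δ(q0, a) = (q1, X, R) → X[q1]aaa
Step 2: δ(q1, a) = (q1, a, R) → Xa[q1]aa
Step 3: δ(q1, a) = (q1, a, R) → Xaa[q1]a
Step 4: δ(q1, a) = (q1, a, R) → Xaaa[q1]□
Step 5: δ(q1, □) = (q2, #, R) → Xaaa#[q2]□
Step 6: δ(q2, □) = (q3, a, L) → Xaaa[q3]#a
Step 7: δ(q3, #) = (q3, #, L) → Xaa[q3]a#a
Step 8: δ(q3, a) = (q3, a, L) → Xa[q3]aa#a
Step 9: δ(q3, a) = (q3, a, L) → X[q3]aaa#a

State sequence: q0 → q1 → q1 → q1 → q1 → q2 → q3 → q3 → q3 → q3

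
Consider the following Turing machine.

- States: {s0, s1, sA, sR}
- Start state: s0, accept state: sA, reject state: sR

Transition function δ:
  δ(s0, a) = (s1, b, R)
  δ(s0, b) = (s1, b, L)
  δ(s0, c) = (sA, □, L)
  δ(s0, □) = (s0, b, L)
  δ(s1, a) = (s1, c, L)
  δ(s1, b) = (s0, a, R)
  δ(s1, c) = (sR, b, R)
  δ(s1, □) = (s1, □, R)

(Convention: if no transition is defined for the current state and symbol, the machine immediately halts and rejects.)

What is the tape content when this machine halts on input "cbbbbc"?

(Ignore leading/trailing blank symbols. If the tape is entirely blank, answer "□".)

Execution trace:
Initial: [s0]cbbbbc
Step 1: δ(s0, c) = (sA, □, L) → [sA]□□bbbbc

The machine reaches the accept state sA and halts.

Final tape (ignoring leading/trailing blanks): bbbbc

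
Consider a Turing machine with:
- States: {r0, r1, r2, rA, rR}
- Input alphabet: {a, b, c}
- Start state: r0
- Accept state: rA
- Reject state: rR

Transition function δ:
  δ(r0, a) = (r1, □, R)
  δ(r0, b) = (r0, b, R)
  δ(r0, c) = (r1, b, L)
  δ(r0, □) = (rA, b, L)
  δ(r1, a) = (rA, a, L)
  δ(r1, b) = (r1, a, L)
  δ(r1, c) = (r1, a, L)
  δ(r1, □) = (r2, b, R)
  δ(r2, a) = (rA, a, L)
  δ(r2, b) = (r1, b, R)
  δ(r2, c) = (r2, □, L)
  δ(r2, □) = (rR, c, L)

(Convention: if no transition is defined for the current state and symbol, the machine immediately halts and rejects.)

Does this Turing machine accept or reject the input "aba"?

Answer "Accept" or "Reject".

Execution trace:
Initial: [r0]aba
Step 1: δ(r0, a) = (r1, □, R) → □[r1]ba
Step 2: δ(r1, b) = (r1, a, L) → [r1]□aa
Step 3: δ(r1, □) = (r2, b, R) → b[r2]aa
Step 4: δ(r2, a) = (rA, a, L) → [rA]baa

The machine reaches the accept state rA and halts.

Answer: Accept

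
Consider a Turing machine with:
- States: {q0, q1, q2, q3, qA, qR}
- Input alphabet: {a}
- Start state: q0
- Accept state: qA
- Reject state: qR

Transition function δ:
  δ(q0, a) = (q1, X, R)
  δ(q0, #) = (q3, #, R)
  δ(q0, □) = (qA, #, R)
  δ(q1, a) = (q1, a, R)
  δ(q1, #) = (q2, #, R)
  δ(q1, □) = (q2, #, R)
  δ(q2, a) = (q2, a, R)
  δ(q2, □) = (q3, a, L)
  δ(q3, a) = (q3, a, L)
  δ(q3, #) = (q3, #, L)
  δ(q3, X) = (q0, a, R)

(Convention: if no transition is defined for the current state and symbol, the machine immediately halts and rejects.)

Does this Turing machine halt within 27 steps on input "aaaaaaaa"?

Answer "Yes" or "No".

Execution trace:
Initial: [q0]aaaaaaaa
Step 1: δ(q0, a) = (q1, X, R) → X[q1]aaaaaaa
Step 2: δ(q1, a) = (q1, a, R) → Xa[q1]aaaaaa
Step 3: δ(q1, a) = (q1, a, R) → Xaa[q1]aaaaa
Step 4: δ(q1, a) = (q1, a, R) → Xaaa[q1]aaaa
Step 5: δ(q1, a) = (q1, a, R) → Xaaaa[q1]aaa
Step 6: δ(q1, a) = (q1, a, R) → Xaaaaa[q1]aa
Step 7: δ(q1, a) = (q1, a, R) → Xaaaaaa[q1]a
Step 8: δ(q1, a) = (q1, a, R) → Xaaaaaaa[q1]□
Step 9: δ(q1, □) = (q2, #, R) → Xaaaaaaa#[q2]□
Step 10: δ(q2, □) = (q3, a, L) → Xaaaaaaa[q3]#a
Step 11: δ(q3, #) = (q3, #, L) → Xaaaaaa[q3]a#a
Step 12: δ(q3, a) = (q3, a, L) → Xaaaaa[q3]aa#a
Step 13: δ(q3, a) = (q3, a, L) → Xaaaa[q3]aaa#a
Step 14: δ(q3, a) = (q3, a, L) → Xaaa[q3]aaaa#a
Step 15: δ(q3, a) = (q3, a, L) → Xaa[q3]aaaaa#a
Step 16: δ(q3, a) = (q3, a, L) → Xa[q3]aaaaaa#a
Step 17: δ(q3, a) = (q3, a, L) → X[q3]aaaaaaa#a
Step 18: δ(q3, a) = (q3, a, L) → [q3]Xaaaaaaa#a
Step 19: δ(q3, X) = (q0, a, R) → a[q0]aaaaaaa#a
Step 20: δ(q0, a) = (q1, X, R) → aX[q1]aaaaaa#a
Step 21: δ(q1, a) = (q1, a, R) → aXa[q1]aaaaa#a
Step 22: δ(q1, a) = (q1, a, R) → aXaa[q1]aaaa#a
Step 23: δ(q1, a) = (q1, a, R) → aXaaa[q1]aaa#a
Step 24: δ(q1, a) = (q1, a, R) → aXaaaa[q1]aa#a
Step 25: δ(q1, a) = (q1, a, R) → aXaaaaa[q1]a#a
Step 26: δ(q1, a) = (q1, a, R) → aXaaaaaa[q1]#a
Step 27: δ(q1, #) = (q2, #, R) → aXaaaaaa#[q2]a

The machine has not reached a halting state after 27 steps.
The machine did not halt within the 27-step bound.

Answer: No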